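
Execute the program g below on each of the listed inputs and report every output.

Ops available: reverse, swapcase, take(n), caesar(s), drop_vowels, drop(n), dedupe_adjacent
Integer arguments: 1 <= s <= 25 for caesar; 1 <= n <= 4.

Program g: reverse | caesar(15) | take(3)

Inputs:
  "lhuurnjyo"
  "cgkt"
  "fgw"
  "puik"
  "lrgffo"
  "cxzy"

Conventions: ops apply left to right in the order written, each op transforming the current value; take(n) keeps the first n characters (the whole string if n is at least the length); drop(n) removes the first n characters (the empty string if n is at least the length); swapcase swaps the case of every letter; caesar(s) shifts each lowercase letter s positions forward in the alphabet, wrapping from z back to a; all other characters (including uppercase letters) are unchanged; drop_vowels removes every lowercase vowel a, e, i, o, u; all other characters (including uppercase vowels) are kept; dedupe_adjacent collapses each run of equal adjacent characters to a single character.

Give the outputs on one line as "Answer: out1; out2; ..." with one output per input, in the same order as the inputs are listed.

Execution, op by op:
  "lhuurnjyo" -> "oyjnruuhl" -> "dnycgjjwa" -> "dny"
  "cgkt" -> "tkgc" -> "izvr" -> "izv"
  "fgw" -> "wgf" -> "lvu" -> "lvu"
  "puik" -> "kiup" -> "zxje" -> "zxj"
  "lrgffo" -> "offgrl" -> "duuvga" -> "duu"
  "cxzy" -> "yzxc" -> "nomr" -> "nom"

"dny"; "izv"; "lvu"; "zxj"; "duu"; "nom"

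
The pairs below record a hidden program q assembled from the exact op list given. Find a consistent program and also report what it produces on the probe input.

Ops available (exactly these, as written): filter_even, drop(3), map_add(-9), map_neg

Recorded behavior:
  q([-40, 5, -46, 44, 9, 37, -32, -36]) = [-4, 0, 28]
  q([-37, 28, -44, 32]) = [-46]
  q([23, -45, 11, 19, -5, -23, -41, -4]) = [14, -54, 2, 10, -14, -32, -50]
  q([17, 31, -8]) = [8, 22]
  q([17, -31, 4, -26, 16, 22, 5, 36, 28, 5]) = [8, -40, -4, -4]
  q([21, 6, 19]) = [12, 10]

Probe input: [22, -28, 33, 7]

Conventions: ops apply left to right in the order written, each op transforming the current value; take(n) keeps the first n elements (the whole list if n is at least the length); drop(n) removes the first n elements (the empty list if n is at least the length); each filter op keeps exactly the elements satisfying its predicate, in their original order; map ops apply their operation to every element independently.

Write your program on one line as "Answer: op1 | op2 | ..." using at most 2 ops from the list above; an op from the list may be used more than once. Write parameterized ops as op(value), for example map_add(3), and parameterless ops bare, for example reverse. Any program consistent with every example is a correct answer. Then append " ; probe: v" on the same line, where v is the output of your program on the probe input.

map_add(-9) | filter_even ; probe: [24, -2]

Check, running the answer program on each example:
  [-40, 5, -46, 44, 9, 37, -32, -36] -> [-49, -4, -55, 35, 0, 28, -41, -45] -> [-4, 0, 28]
  [-37, 28, -44, 32] -> [-46, 19, -53, 23] -> [-46]
  [23, -45, 11, 19, -5, -23, -41, -4] -> [14, -54, 2, 10, -14, -32, -50, -13] -> [14, -54, 2, 10, -14, -32, -50]
  [17, 31, -8] -> [8, 22, -17] -> [8, 22]
  [17, -31, 4, -26, 16, 22, 5, 36, 28, 5] -> [8, -40, -5, -35, 7, 13, -4, 27, 19, -4] -> [8, -40, -4, -4]
  [21, 6, 19] -> [12, -3, 10] -> [12, 10]
  probe: [22, -28, 33, 7] -> [13, -37, 24, -2] -> [24, -2]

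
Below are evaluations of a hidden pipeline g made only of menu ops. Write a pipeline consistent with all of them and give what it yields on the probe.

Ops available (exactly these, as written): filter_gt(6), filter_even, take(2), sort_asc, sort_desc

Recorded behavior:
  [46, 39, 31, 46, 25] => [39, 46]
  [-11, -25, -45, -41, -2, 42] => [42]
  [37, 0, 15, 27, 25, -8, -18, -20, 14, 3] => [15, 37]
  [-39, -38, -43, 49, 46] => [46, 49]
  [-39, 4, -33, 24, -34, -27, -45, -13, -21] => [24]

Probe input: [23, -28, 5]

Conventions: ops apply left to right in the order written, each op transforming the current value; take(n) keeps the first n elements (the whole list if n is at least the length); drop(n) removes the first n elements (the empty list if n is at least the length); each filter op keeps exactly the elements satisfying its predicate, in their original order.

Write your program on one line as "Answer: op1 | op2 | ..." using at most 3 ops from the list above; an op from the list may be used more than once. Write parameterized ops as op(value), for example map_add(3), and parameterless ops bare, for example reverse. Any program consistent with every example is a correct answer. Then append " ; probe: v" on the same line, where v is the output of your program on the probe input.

filter_gt(6) | take(2) | sort_asc ; probe: [23]

Check, running the answer program on each example:
  [46, 39, 31, 46, 25] -> [46, 39, 31, 46, 25] -> [46, 39] -> [39, 46]
  [-11, -25, -45, -41, -2, 42] -> [42] -> [42] -> [42]
  [37, 0, 15, 27, 25, -8, -18, -20, 14, 3] -> [37, 15, 27, 25, 14] -> [37, 15] -> [15, 37]
  [-39, -38, -43, 49, 46] -> [49, 46] -> [49, 46] -> [46, 49]
  [-39, 4, -33, 24, -34, -27, -45, -13, -21] -> [24] -> [24] -> [24]
  probe: [23, -28, 5] -> [23] -> [23] -> [23]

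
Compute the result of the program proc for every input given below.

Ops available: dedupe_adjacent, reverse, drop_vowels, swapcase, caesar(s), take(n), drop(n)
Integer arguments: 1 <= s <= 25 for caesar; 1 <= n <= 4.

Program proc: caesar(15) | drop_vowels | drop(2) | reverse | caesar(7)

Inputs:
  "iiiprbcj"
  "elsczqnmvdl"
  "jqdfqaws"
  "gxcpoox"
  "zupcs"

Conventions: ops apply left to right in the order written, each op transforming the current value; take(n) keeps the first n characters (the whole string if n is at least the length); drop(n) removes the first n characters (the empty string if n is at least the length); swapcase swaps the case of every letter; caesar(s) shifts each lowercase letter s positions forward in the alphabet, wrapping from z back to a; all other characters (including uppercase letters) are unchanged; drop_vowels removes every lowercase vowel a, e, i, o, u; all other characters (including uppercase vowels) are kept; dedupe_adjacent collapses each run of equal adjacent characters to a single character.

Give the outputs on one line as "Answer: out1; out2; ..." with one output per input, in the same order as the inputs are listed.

"fyxne"; "zrijmy"; "oswmz"; "tkky"; "o"

Execution, op by op:
  "iiiprbcj" -> "xxxegqry" -> "xxxgqry" -> "xgqry" -> "yrqgx" -> "fyxne"
  "elsczqnmvdl" -> "tahrofcbksa" -> "thrfcbks" -> "rfcbks" -> "skbcfr" -> "zrijmy"
  "jqdfqaws" -> "yfsufplh" -> "yfsfplh" -> "sfplh" -> "hlpfs" -> "oswmz"
  "gxcpoox" -> "vmreddm" -> "vmrddm" -> "rddm" -> "mddr" -> "tkky"
  "zupcs" -> "ojerh" -> "jrh" -> "h" -> "h" -> "o"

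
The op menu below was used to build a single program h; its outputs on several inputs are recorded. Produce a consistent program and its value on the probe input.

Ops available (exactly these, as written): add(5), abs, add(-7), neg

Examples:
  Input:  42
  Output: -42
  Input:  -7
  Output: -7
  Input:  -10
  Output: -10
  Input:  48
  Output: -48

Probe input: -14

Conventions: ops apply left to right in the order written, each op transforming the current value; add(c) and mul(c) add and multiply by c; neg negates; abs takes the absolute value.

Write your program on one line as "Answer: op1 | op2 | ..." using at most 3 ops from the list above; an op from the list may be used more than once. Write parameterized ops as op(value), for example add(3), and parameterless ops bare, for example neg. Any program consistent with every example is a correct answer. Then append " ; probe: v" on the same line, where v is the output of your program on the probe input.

abs | neg ; probe: -14

Check, running the answer program on each example:
  42 -> 42 -> -42
  -7 -> 7 -> -7
  -10 -> 10 -> -10
  48 -> 48 -> -48
  probe: -14 -> 14 -> -14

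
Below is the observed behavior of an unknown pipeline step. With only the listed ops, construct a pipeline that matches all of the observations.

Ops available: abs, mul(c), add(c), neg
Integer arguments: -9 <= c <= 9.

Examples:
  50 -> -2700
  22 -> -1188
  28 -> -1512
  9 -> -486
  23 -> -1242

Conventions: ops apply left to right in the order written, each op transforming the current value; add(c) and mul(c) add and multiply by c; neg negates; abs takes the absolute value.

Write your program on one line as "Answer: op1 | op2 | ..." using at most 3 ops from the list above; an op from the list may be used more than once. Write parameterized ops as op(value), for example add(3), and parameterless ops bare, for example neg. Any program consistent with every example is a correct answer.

mul(-6) | mul(9)

Check, running the answer program on each example:
  50 -> -300 -> -2700
  22 -> -132 -> -1188
  28 -> -168 -> -1512
  9 -> -54 -> -486
  23 -> -138 -> -1242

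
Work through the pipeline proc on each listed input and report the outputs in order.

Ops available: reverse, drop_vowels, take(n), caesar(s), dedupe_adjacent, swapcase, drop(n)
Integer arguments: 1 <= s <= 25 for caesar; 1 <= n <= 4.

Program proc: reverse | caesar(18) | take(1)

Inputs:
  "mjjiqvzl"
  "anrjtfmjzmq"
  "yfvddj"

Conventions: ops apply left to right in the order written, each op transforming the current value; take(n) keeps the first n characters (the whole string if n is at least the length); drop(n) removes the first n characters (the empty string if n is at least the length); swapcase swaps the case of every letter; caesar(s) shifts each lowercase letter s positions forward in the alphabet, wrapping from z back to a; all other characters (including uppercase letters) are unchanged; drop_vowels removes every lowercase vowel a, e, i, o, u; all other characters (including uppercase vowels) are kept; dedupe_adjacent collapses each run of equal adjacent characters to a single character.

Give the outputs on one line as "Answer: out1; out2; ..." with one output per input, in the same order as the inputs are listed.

"d"; "i"; "b"

Execution, op by op:
  "mjjiqvzl" -> "lzvqijjm" -> "drniabbe" -> "d"
  "anrjtfmjzmq" -> "qmzjmftjrna" -> "ierbexlbjfs" -> "i"
  "yfvddj" -> "jddvfy" -> "bvvnxq" -> "b"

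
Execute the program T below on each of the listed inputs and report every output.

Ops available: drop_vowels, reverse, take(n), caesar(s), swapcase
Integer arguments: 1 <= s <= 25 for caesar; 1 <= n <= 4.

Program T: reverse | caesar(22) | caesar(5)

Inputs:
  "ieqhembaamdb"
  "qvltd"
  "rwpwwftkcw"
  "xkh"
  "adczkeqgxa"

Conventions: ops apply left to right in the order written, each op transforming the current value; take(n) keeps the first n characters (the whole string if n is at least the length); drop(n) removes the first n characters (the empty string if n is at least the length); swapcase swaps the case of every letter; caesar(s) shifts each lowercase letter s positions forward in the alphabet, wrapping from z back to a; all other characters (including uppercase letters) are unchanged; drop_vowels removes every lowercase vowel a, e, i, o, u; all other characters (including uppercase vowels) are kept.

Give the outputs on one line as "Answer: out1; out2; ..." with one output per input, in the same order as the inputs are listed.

"cenbbcnfirfj"; "eumwr"; "xdlugxxqxs"; "ily"; "byhrfladeb"

Execution, op by op:
  "ieqhembaamdb" -> "bdmaabmehqei" -> "xziwwxiadmae" -> "cenbbcnfirfj"
  "qvltd" -> "dtlvq" -> "zphrm" -> "eumwr"
  "rwpwwftkcw" -> "wcktfwwpwr" -> "sygpbsslsn" -> "xdlugxxqxs"
  "xkh" -> "hkx" -> "dgt" -> "ily"
  "adczkeqgxa" -> "axgqekzcda" -> "wtcmagvyzw" -> "byhrfladeb"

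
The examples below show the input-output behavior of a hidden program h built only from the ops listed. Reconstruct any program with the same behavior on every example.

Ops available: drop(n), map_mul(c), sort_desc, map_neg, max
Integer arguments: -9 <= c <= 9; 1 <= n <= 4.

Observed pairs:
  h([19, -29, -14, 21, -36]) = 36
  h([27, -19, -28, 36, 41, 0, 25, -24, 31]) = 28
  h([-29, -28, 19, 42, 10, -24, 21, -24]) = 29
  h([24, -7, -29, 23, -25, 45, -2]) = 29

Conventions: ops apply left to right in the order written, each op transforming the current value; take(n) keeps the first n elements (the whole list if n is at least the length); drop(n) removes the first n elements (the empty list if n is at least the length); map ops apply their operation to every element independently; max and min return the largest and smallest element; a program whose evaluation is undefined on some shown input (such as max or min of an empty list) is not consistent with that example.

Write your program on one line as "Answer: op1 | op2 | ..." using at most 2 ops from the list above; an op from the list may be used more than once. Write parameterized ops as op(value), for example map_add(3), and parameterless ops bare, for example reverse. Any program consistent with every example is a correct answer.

map_neg | max

Check, running the answer program on each example:
  [19, -29, -14, 21, -36] -> [-19, 29, 14, -21, 36] -> 36
  [27, -19, -28, 36, 41, 0, 25, -24, 31] -> [-27, 19, 28, -36, -41, 0, -25, 24, -31] -> 28
  [-29, -28, 19, 42, 10, -24, 21, -24] -> [29, 28, -19, -42, -10, 24, -21, 24] -> 29
  [24, -7, -29, 23, -25, 45, -2] -> [-24, 7, 29, -23, 25, -45, 2] -> 29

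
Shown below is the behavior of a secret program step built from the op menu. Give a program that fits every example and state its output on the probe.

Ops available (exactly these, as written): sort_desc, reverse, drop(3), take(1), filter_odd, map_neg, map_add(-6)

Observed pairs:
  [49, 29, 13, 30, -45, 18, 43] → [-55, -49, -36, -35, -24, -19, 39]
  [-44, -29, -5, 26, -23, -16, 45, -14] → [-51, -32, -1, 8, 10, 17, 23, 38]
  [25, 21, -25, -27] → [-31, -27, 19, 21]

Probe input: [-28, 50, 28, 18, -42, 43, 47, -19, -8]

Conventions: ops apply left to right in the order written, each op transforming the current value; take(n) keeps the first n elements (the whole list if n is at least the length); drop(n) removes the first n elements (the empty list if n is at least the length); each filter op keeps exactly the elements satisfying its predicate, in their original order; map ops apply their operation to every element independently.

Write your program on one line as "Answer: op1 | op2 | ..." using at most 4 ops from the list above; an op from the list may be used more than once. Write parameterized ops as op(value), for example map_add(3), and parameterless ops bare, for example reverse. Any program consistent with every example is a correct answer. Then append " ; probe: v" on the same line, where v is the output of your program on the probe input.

sort_desc | map_neg | map_add(-6) ; probe: [-56, -53, -49, -34, -24, 2, 13, 22, 36]

Check, running the answer program on each example:
  [49, 29, 13, 30, -45, 18, 43] -> [49, 43, 30, 29, 18, 13, -45] -> [-49, -43, -30, -29, -18, -13, 45] -> [-55, -49, -36, -35, -24, -19, 39]
  [-44, -29, -5, 26, -23, -16, 45, -14] -> [45, 26, -5, -14, -16, -23, -29, -44] -> [-45, -26, 5, 14, 16, 23, 29, 44] -> [-51, -32, -1, 8, 10, 17, 23, 38]
  [25, 21, -25, -27] -> [25, 21, -25, -27] -> [-25, -21, 25, 27] -> [-31, -27, 19, 21]
  probe: [-28, 50, 28, 18, -42, 43, 47, -19, -8] -> [50, 47, 43, 28, 18, -8, -19, -28, -42] -> [-50, -47, -43, -28, -18, 8, 19, 28, 42] -> [-56, -53, -49, -34, -24, 2, 13, 22, 36]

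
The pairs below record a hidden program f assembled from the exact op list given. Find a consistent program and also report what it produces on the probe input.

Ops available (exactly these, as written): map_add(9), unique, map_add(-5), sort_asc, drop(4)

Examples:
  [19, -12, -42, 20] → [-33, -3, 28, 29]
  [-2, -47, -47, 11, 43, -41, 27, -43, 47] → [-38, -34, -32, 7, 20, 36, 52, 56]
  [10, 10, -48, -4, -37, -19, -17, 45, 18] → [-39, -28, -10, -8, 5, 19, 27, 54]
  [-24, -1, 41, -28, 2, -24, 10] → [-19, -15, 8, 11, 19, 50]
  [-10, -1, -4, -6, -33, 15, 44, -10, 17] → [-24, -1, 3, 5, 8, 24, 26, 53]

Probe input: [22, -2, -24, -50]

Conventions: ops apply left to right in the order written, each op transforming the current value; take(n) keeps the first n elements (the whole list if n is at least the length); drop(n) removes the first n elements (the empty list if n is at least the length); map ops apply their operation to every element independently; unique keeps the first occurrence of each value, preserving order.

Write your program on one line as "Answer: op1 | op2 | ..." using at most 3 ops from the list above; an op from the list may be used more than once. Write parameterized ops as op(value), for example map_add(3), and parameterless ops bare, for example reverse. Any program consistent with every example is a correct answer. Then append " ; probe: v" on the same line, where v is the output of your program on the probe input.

unique | sort_asc | map_add(9) ; probe: [-41, -15, 7, 31]

Check, running the answer program on each example:
  [19, -12, -42, 20] -> [19, -12, -42, 20] -> [-42, -12, 19, 20] -> [-33, -3, 28, 29]
  [-2, -47, -47, 11, 43, -41, 27, -43, 47] -> [-2, -47, 11, 43, -41, 27, -43, 47] -> [-47, -43, -41, -2, 11, 27, 43, 47] -> [-38, -34, -32, 7, 20, 36, 52, 56]
  [10, 10, -48, -4, -37, -19, -17, 45, 18] -> [10, -48, -4, -37, -19, -17, 45, 18] -> [-48, -37, -19, -17, -4, 10, 18, 45] -> [-39, -28, -10, -8, 5, 19, 27, 54]
  [-24, -1, 41, -28, 2, -24, 10] -> [-24, -1, 41, -28, 2, 10] -> [-28, -24, -1, 2, 10, 41] -> [-19, -15, 8, 11, 19, 50]
  [-10, -1, -4, -6, -33, 15, 44, -10, 17] -> [-10, -1, -4, -6, -33, 15, 44, 17] -> [-33, -10, -6, -4, -1, 15, 17, 44] -> [-24, -1, 3, 5, 8, 24, 26, 53]
  probe: [22, -2, -24, -50] -> [22, -2, -24, -50] -> [-50, -24, -2, 22] -> [-41, -15, 7, 31]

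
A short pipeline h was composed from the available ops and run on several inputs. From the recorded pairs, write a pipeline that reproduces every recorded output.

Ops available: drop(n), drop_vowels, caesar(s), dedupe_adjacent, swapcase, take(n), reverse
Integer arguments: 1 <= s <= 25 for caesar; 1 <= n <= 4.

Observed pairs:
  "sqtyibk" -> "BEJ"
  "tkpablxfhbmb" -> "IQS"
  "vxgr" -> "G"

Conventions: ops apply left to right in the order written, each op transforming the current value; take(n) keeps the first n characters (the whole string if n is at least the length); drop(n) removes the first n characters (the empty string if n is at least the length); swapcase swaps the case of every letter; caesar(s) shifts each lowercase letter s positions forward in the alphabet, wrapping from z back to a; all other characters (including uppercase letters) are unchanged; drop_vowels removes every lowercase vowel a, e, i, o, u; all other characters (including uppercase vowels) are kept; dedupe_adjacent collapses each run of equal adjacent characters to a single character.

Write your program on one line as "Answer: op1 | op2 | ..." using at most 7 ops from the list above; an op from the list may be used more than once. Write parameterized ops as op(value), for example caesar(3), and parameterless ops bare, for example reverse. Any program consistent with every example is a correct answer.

caesar(11) | reverse | drop(3) | take(3) | reverse | swapcase

Check, running the answer program on each example:
  "sqtyibk" -> "dbejtmv" -> "vmtjebd" -> "jebd" -> "jeb" -> "bej" -> "BEJ"
  "tkpablxfhbmb" -> "evalmwiqsmxm" -> "mxmsqiwmlave" -> "sqiwmlave" -> "sqi" -> "iqs" -> "IQS"
  "vxgr" -> "girc" -> "crig" -> "g" -> "g" -> "g" -> "G"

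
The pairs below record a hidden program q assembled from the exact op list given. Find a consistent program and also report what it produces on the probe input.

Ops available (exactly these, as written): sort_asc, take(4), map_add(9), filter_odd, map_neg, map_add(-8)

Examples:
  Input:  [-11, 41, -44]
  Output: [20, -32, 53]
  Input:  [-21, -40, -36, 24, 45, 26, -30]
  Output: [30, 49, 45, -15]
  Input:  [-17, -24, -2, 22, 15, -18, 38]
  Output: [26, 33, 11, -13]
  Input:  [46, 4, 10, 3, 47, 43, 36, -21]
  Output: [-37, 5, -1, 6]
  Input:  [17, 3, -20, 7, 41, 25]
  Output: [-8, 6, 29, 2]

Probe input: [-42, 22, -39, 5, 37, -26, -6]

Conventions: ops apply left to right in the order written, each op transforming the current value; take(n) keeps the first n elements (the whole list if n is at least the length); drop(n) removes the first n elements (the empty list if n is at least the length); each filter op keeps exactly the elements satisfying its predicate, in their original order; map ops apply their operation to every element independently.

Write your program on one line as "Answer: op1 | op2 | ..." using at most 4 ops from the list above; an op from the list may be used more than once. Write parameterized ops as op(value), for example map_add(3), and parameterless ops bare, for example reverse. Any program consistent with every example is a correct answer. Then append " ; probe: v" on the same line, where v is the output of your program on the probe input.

map_neg | take(4) | map_add(9) ; probe: [51, -13, 48, 4]

Check, running the answer program on each example:
  [-11, 41, -44] -> [11, -41, 44] -> [11, -41, 44] -> [20, -32, 53]
  [-21, -40, -36, 24, 45, 26, -30] -> [21, 40, 36, -24, -45, -26, 30] -> [21, 40, 36, -24] -> [30, 49, 45, -15]
  [-17, -24, -2, 22, 15, -18, 38] -> [17, 24, 2, -22, -15, 18, -38] -> [17, 24, 2, -22] -> [26, 33, 11, -13]
  [46, 4, 10, 3, 47, 43, 36, -21] -> [-46, -4, -10, -3, -47, -43, -36, 21] -> [-46, -4, -10, -3] -> [-37, 5, -1, 6]
  [17, 3, -20, 7, 41, 25] -> [-17, -3, 20, -7, -41, -25] -> [-17, -3, 20, -7] -> [-8, 6, 29, 2]
  probe: [-42, 22, -39, 5, 37, -26, -6] -> [42, -22, 39, -5, -37, 26, 6] -> [42, -22, 39, -5] -> [51, -13, 48, 4]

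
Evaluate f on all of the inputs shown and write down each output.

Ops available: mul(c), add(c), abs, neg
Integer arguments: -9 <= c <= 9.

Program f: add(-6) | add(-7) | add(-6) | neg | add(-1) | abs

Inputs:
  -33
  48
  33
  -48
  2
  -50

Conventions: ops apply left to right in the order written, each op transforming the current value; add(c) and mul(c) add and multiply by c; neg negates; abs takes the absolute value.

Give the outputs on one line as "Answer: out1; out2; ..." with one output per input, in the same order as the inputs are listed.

Execution, op by op:
  -33 -> -39 -> -46 -> -52 -> 52 -> 51 -> 51
  48 -> 42 -> 35 -> 29 -> -29 -> -30 -> 30
  33 -> 27 -> 20 -> 14 -> -14 -> -15 -> 15
  -48 -> -54 -> -61 -> -67 -> 67 -> 66 -> 66
  2 -> -4 -> -11 -> -17 -> 17 -> 16 -> 16
  -50 -> -56 -> -63 -> -69 -> 69 -> 68 -> 68

51; 30; 15; 66; 16; 68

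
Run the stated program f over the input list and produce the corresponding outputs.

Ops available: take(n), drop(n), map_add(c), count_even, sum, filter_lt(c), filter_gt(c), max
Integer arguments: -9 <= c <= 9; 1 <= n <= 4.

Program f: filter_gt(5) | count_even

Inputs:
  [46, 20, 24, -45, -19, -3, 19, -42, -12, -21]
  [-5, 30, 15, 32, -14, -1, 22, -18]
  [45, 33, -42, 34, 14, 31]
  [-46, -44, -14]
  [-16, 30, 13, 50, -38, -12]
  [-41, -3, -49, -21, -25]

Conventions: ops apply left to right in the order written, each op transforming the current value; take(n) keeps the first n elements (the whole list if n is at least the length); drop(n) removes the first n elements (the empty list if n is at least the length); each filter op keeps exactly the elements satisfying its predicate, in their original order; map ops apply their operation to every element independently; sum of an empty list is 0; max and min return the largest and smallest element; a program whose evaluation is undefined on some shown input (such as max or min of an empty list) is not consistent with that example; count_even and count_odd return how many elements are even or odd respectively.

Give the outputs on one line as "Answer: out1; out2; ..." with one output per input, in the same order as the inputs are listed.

3; 3; 2; 0; 2; 0

Execution, op by op:
  [46, 20, 24, -45, -19, -3, 19, -42, -12, -21] -> [46, 20, 24, 19] -> 3
  [-5, 30, 15, 32, -14, -1, 22, -18] -> [30, 15, 32, 22] -> 3
  [45, 33, -42, 34, 14, 31] -> [45, 33, 34, 14, 31] -> 2
  [-46, -44, -14] -> [] -> 0
  [-16, 30, 13, 50, -38, -12] -> [30, 13, 50] -> 2
  [-41, -3, -49, -21, -25] -> [] -> 0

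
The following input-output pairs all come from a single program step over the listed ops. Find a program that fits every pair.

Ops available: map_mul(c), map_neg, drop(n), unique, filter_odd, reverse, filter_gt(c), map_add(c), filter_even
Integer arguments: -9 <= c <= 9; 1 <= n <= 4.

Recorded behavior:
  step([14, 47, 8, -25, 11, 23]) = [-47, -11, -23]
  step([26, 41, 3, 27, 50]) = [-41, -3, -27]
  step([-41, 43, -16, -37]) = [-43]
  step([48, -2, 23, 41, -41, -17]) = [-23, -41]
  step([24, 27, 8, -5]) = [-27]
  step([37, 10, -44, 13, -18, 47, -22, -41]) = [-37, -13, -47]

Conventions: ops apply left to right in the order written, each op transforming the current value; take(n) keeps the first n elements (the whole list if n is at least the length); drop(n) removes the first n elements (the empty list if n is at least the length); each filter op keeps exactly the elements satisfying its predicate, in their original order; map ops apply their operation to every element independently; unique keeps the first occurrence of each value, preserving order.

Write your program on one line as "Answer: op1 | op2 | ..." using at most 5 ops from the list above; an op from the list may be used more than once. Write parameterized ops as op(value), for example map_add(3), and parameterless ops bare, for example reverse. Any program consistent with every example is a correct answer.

filter_odd | filter_gt(-3) | reverse | map_neg | reverse

Check, running the answer program on each example:
  [14, 47, 8, -25, 11, 23] -> [47, -25, 11, 23] -> [47, 11, 23] -> [23, 11, 47] -> [-23, -11, -47] -> [-47, -11, -23]
  [26, 41, 3, 27, 50] -> [41, 3, 27] -> [41, 3, 27] -> [27, 3, 41] -> [-27, -3, -41] -> [-41, -3, -27]
  [-41, 43, -16, -37] -> [-41, 43, -37] -> [43] -> [43] -> [-43] -> [-43]
  [48, -2, 23, 41, -41, -17] -> [23, 41, -41, -17] -> [23, 41] -> [41, 23] -> [-41, -23] -> [-23, -41]
  [24, 27, 8, -5] -> [27, -5] -> [27] -> [27] -> [-27] -> [-27]
  [37, 10, -44, 13, -18, 47, -22, -41] -> [37, 13, 47, -41] -> [37, 13, 47] -> [47, 13, 37] -> [-47, -13, -37] -> [-37, -13, -47]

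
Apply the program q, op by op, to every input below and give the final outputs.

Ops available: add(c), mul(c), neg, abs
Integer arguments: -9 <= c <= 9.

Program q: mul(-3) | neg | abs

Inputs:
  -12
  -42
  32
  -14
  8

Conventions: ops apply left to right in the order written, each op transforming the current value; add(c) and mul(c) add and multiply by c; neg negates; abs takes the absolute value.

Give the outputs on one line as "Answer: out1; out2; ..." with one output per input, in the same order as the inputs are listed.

Execution, op by op:
  -12 -> 36 -> -36 -> 36
  -42 -> 126 -> -126 -> 126
  32 -> -96 -> 96 -> 96
  -14 -> 42 -> -42 -> 42
  8 -> -24 -> 24 -> 24

36; 126; 96; 42; 24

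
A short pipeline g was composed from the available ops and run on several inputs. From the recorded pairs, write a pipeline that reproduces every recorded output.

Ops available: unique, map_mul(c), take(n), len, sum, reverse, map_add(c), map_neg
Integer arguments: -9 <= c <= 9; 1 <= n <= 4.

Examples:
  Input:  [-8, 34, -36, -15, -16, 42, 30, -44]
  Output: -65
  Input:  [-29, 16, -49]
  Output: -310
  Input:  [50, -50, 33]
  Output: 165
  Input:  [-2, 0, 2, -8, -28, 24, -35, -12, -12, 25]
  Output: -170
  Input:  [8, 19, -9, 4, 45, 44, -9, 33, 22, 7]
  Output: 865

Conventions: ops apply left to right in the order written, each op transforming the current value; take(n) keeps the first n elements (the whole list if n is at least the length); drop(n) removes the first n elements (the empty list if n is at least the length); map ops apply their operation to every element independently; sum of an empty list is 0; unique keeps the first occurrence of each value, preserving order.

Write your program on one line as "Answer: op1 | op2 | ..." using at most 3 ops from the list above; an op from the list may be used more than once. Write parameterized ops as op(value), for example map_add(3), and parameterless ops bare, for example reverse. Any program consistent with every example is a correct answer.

unique | map_mul(5) | sum

Check, running the answer program on each example:
  [-8, 34, -36, -15, -16, 42, 30, -44] -> [-8, 34, -36, -15, -16, 42, 30, -44] -> [-40, 170, -180, -75, -80, 210, 150, -220] -> -65
  [-29, 16, -49] -> [-29, 16, -49] -> [-145, 80, -245] -> -310
  [50, -50, 33] -> [50, -50, 33] -> [250, -250, 165] -> 165
  [-2, 0, 2, -8, -28, 24, -35, -12, -12, 25] -> [-2, 0, 2, -8, -28, 24, -35, -12, 25] -> [-10, 0, 10, -40, -140, 120, -175, -60, 125] -> -170
  [8, 19, -9, 4, 45, 44, -9, 33, 22, 7] -> [8, 19, -9, 4, 45, 44, 33, 22, 7] -> [40, 95, -45, 20, 225, 220, 165, 110, 35] -> 865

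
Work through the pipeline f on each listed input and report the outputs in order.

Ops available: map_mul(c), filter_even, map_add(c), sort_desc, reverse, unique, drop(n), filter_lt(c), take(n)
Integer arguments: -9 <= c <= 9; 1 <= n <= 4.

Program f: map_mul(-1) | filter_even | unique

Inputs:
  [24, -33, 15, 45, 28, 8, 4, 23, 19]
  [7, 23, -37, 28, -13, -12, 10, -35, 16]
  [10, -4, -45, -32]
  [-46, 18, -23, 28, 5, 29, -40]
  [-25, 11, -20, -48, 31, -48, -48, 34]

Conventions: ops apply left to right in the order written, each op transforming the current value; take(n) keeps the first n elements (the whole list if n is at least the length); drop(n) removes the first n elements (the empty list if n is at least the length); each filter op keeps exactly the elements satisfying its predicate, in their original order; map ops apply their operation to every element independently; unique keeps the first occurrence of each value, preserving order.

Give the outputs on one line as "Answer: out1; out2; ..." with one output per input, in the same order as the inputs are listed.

Execution, op by op:
  [24, -33, 15, 45, 28, 8, 4, 23, 19] -> [-24, 33, -15, -45, -28, -8, -4, -23, -19] -> [-24, -28, -8, -4] -> [-24, -28, -8, -4]
  [7, 23, -37, 28, -13, -12, 10, -35, 16] -> [-7, -23, 37, -28, 13, 12, -10, 35, -16] -> [-28, 12, -10, -16] -> [-28, 12, -10, -16]
  [10, -4, -45, -32] -> [-10, 4, 45, 32] -> [-10, 4, 32] -> [-10, 4, 32]
  [-46, 18, -23, 28, 5, 29, -40] -> [46, -18, 23, -28, -5, -29, 40] -> [46, -18, -28, 40] -> [46, -18, -28, 40]
  [-25, 11, -20, -48, 31, -48, -48, 34] -> [25, -11, 20, 48, -31, 48, 48, -34] -> [20, 48, 48, 48, -34] -> [20, 48, -34]

[-24, -28, -8, -4]; [-28, 12, -10, -16]; [-10, 4, 32]; [46, -18, -28, 40]; [20, 48, -34]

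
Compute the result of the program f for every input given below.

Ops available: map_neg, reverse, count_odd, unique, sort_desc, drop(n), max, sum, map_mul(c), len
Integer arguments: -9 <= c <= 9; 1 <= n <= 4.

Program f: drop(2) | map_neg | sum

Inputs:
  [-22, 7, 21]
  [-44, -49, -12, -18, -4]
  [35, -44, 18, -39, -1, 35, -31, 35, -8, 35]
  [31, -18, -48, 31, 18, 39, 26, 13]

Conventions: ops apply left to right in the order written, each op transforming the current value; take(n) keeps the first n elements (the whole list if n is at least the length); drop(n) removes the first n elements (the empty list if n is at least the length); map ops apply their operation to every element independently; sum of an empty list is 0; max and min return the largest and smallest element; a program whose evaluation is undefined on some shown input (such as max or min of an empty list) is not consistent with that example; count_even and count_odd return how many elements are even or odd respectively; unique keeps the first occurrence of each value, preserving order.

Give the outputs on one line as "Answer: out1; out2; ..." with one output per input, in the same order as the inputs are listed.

-21; 34; -44; -79

Execution, op by op:
  [-22, 7, 21] -> [21] -> [-21] -> -21
  [-44, -49, -12, -18, -4] -> [-12, -18, -4] -> [12, 18, 4] -> 34
  [35, -44, 18, -39, -1, 35, -31, 35, -8, 35] -> [18, -39, -1, 35, -31, 35, -8, 35] -> [-18, 39, 1, -35, 31, -35, 8, -35] -> -44
  [31, -18, -48, 31, 18, 39, 26, 13] -> [-48, 31, 18, 39, 26, 13] -> [48, -31, -18, -39, -26, -13] -> -79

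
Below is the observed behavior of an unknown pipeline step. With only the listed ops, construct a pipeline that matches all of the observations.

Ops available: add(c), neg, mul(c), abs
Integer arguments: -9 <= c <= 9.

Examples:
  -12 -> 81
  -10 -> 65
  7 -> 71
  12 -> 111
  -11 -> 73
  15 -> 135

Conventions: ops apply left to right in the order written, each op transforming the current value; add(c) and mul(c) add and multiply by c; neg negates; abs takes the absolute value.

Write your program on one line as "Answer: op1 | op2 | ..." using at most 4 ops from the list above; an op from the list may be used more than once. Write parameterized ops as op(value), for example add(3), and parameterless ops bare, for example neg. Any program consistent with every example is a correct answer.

mul(-8) | add(-8) | add(-7) | abs

Check, running the answer program on each example:
  -12 -> 96 -> 88 -> 81 -> 81
  -10 -> 80 -> 72 -> 65 -> 65
  7 -> -56 -> -64 -> -71 -> 71
  12 -> -96 -> -104 -> -111 -> 111
  -11 -> 88 -> 80 -> 73 -> 73
  15 -> -120 -> -128 -> -135 -> 135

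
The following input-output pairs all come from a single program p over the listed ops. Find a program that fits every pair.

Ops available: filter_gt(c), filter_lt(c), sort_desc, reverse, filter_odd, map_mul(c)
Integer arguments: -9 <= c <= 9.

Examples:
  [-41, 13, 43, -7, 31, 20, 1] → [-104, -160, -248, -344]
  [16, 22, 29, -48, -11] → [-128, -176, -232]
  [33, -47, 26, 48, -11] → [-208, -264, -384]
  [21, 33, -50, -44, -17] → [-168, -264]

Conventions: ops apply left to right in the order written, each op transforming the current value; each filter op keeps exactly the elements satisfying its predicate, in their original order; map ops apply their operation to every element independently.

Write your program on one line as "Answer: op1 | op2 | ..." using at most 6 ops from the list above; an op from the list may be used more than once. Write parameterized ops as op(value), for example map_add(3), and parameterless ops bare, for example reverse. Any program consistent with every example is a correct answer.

filter_gt(-9) | filter_gt(6) | map_mul(-4) | reverse | map_mul(2) | sort_desc

Check, running the answer program on each example:
  [-41, 13, 43, -7, 31, 20, 1] -> [13, 43, -7, 31, 20, 1] -> [13, 43, 31, 20] -> [-52, -172, -124, -80] -> [-80, -124, -172, -52] -> [-160, -248, -344, -104] -> [-104, -160, -248, -344]
  [16, 22, 29, -48, -11] -> [16, 22, 29] -> [16, 22, 29] -> [-64, -88, -116] -> [-116, -88, -64] -> [-232, -176, -128] -> [-128, -176, -232]
  [33, -47, 26, 48, -11] -> [33, 26, 48] -> [33, 26, 48] -> [-132, -104, -192] -> [-192, -104, -132] -> [-384, -208, -264] -> [-208, -264, -384]
  [21, 33, -50, -44, -17] -> [21, 33] -> [21, 33] -> [-84, -132] -> [-132, -84] -> [-264, -168] -> [-168, -264]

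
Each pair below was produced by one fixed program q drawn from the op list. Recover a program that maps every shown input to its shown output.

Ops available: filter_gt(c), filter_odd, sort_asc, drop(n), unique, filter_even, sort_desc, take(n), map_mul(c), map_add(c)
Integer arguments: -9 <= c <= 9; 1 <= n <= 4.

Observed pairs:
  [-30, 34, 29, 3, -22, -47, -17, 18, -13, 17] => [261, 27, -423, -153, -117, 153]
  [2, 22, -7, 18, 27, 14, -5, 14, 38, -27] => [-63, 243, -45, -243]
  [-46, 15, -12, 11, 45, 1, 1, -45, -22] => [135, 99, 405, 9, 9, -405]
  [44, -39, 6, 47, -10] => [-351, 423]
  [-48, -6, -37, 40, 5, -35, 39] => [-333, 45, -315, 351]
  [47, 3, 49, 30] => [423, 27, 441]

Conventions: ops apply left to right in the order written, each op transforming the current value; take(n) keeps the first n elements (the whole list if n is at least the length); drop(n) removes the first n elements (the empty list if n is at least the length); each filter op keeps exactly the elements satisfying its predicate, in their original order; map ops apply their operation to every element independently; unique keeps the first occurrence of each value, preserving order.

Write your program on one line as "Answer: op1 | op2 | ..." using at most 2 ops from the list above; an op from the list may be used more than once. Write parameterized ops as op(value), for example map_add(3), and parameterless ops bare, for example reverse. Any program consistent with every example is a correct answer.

map_mul(9) | filter_odd

Check, running the answer program on each example:
  [-30, 34, 29, 3, -22, -47, -17, 18, -13, 17] -> [-270, 306, 261, 27, -198, -423, -153, 162, -117, 153] -> [261, 27, -423, -153, -117, 153]
  [2, 22, -7, 18, 27, 14, -5, 14, 38, -27] -> [18, 198, -63, 162, 243, 126, -45, 126, 342, -243] -> [-63, 243, -45, -243]
  [-46, 15, -12, 11, 45, 1, 1, -45, -22] -> [-414, 135, -108, 99, 405, 9, 9, -405, -198] -> [135, 99, 405, 9, 9, -405]
  [44, -39, 6, 47, -10] -> [396, -351, 54, 423, -90] -> [-351, 423]
  [-48, -6, -37, 40, 5, -35, 39] -> [-432, -54, -333, 360, 45, -315, 351] -> [-333, 45, -315, 351]
  [47, 3, 49, 30] -> [423, 27, 441, 270] -> [423, 27, 441]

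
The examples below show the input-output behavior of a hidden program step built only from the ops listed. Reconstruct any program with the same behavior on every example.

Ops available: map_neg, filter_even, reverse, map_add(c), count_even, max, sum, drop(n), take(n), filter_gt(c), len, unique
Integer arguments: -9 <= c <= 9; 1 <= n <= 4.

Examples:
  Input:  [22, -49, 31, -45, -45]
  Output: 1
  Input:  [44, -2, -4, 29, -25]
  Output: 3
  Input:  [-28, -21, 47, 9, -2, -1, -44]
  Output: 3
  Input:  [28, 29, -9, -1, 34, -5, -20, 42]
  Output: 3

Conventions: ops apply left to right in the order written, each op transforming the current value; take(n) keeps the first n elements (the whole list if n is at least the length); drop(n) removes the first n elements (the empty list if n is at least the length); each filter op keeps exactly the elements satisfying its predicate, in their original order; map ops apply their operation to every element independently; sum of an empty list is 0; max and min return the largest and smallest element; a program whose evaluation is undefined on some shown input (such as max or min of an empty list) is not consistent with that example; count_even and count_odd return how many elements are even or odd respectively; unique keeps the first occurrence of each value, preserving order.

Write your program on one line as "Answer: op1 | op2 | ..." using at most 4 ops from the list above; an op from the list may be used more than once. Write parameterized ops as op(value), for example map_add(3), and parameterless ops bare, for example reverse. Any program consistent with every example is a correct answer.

filter_even | take(3) | map_add(-5) | len

Check, running the answer program on each example:
  [22, -49, 31, -45, -45] -> [22] -> [22] -> [17] -> 1
  [44, -2, -4, 29, -25] -> [44, -2, -4] -> [44, -2, -4] -> [39, -7, -9] -> 3
  [-28, -21, 47, 9, -2, -1, -44] -> [-28, -2, -44] -> [-28, -2, -44] -> [-33, -7, -49] -> 3
  [28, 29, -9, -1, 34, -5, -20, 42] -> [28, 34, -20, 42] -> [28, 34, -20] -> [23, 29, -25] -> 3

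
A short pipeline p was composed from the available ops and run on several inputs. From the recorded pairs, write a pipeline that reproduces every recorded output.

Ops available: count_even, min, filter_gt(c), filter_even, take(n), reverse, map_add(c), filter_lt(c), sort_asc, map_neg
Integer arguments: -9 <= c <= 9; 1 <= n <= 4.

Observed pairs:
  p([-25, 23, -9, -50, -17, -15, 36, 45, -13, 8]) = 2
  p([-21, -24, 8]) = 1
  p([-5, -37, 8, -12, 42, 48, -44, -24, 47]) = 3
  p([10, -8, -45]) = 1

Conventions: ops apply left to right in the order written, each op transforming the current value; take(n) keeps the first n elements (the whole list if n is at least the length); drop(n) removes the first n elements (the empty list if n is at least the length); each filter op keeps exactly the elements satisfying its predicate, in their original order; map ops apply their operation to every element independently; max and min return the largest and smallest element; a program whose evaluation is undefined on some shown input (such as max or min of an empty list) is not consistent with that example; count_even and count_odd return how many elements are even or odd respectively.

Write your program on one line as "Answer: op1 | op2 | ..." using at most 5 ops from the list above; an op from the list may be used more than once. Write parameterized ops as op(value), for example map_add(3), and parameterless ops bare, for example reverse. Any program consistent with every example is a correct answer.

filter_even | filter_gt(4) | reverse | count_even

Check, running the answer program on each example:
  [-25, 23, -9, -50, -17, -15, 36, 45, -13, 8] -> [-50, 36, 8] -> [36, 8] -> [8, 36] -> 2
  [-21, -24, 8] -> [-24, 8] -> [8] -> [8] -> 1
  [-5, -37, 8, -12, 42, 48, -44, -24, 47] -> [8, -12, 42, 48, -44, -24] -> [8, 42, 48] -> [48, 42, 8] -> 3
  [10, -8, -45] -> [10, -8] -> [10] -> [10] -> 1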